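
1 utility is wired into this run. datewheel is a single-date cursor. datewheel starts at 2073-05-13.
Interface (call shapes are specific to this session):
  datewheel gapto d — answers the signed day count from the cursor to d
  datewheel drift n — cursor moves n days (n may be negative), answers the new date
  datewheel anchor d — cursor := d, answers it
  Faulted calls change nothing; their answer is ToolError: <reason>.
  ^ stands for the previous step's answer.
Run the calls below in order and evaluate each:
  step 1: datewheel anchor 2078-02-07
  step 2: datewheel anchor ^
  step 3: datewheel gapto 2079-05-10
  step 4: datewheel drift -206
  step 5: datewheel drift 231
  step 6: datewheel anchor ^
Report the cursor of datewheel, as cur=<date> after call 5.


-> datewheel anchor(d: 2078-02-07)
<- 2078-02-07
-> datewheel anchor(d: ^)
<- 2078-02-07
-> datewheel gapto(d: 2079-05-10)
<- 457
-> datewheel drift(n: -206)
<- 2077-07-16
-> datewheel drift(n: 231)
<- 2078-03-04
-> datewheel anchor(d: ^)
<- 2078-03-04

Answer: cur=2078-03-04


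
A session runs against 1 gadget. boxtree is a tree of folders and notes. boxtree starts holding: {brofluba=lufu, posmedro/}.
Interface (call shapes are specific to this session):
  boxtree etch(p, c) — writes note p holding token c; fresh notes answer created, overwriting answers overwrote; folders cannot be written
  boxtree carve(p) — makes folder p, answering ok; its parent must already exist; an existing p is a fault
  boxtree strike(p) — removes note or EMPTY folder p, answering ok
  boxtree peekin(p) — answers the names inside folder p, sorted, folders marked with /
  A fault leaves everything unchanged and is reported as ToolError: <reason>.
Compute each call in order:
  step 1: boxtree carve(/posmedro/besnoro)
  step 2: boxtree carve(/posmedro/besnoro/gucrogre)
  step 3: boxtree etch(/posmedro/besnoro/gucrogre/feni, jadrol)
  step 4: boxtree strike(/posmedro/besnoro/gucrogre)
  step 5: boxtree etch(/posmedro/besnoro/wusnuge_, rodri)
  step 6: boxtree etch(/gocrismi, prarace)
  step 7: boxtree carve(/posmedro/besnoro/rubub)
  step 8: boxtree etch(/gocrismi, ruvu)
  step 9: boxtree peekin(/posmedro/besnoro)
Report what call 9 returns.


Answer: [gucrogre/, rubub/, wusnuge_]

Derivation:
Act: boxtree carve[p: /posmedro/besnoro]
Obs: ok
Act: boxtree carve[p: /posmedro/besnoro/gucrogre]
Obs: ok
Act: boxtree etch[p: /posmedro/besnoro/gucrogre/feni; c: jadrol]
Obs: created
Act: boxtree strike[p: /posmedro/besnoro/gucrogre]
Obs: ToolError: not empty
Act: boxtree etch[p: /posmedro/besnoro/wusnuge_; c: rodri]
Obs: created
Act: boxtree etch[p: /gocrismi; c: prarace]
Obs: created
Act: boxtree carve[p: /posmedro/besnoro/rubub]
Obs: ok
Act: boxtree etch[p: /gocrismi; c: ruvu]
Obs: overwrote
Act: boxtree peekin[p: /posmedro/besnoro]
Obs: [gucrogre/, rubub/, wusnuge_]


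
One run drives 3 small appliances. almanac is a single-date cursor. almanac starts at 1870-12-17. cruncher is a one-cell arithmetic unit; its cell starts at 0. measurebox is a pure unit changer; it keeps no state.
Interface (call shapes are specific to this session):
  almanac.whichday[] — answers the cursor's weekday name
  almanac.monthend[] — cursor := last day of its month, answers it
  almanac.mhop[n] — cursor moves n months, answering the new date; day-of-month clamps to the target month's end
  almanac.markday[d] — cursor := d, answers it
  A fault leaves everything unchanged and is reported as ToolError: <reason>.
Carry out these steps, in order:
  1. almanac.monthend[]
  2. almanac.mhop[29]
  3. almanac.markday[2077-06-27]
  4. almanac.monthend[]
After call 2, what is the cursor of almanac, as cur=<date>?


Answer: cur=1873-05-31

Derivation:
! almanac.monthend() : 1870-12-31
! almanac.mhop(n='29') : 1873-05-31
! almanac.markday(d='2077-06-27') : 2077-06-27
! almanac.monthend() : 2077-06-30


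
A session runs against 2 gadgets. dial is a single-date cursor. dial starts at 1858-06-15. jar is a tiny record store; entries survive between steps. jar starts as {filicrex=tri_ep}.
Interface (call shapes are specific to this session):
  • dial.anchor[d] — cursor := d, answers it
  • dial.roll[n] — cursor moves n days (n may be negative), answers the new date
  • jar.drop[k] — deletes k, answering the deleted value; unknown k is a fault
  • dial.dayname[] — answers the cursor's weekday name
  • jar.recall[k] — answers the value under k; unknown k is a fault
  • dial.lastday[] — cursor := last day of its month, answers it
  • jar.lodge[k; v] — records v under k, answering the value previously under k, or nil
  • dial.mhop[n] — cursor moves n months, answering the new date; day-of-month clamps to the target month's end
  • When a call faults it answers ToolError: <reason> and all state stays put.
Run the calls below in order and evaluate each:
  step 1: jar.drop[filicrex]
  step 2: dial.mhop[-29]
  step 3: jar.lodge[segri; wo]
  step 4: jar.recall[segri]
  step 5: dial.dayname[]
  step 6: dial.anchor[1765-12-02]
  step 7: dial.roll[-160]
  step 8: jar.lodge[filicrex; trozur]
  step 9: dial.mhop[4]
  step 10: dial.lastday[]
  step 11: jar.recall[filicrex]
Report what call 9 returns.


CALL drop[k=filicrex]
RET  tri_ep
CALL mhop[n=-29]
RET  1856-01-15
CALL lodge[k=segri; v=wo]
RET  nil
CALL recall[k=segri]
RET  wo
CALL dayname[]
RET  Tuesday
CALL anchor[d=1765-12-02]
RET  1765-12-02
CALL roll[n=-160]
RET  1765-06-25
CALL lodge[k=filicrex; v=trozur]
RET  nil
CALL mhop[n=4]
RET  1765-10-25
CALL lastday[]
RET  1765-10-31
CALL recall[k=filicrex]
RET  trozur

Answer: 1765-10-25


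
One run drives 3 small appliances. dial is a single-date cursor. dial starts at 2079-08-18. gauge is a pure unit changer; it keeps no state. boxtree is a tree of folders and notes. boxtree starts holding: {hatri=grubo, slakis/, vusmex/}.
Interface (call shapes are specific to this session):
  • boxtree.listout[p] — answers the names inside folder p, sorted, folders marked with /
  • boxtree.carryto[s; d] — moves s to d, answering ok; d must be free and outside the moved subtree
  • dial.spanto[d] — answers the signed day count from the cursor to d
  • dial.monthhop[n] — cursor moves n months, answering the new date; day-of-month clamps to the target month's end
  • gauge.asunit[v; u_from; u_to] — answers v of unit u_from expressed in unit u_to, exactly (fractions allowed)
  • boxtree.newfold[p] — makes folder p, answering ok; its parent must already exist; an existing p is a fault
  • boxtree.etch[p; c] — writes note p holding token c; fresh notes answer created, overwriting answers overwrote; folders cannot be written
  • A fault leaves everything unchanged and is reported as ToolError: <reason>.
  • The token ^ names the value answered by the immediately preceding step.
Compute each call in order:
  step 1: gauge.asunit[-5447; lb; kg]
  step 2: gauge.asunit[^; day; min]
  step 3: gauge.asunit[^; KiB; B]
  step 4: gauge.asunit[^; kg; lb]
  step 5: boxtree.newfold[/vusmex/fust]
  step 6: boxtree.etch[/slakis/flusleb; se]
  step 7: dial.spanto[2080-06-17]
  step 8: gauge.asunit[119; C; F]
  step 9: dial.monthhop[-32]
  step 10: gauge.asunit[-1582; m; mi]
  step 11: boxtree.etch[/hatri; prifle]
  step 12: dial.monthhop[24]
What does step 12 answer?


Using gauge.asunit using v→-5447, u_from→lb, u_to→kg, giving -247071763939/100000000.
I use gauge.asunit using v→^, u_from→day, u_to→min, → -2223645875451/625000.
I call gauge.asunit using v→^, u_from→KiB, u_to→B, — result: -284626672057728/78125.
Using gauge.asunit using v→^, u_from→kg, u_to→lb, and get -8031928320.
Then boxtree.newfold using p→/vusmex/fust, — result: ok.
I run boxtree.etch using p→/slakis/flusleb, c→se: created.
I use dial.spanto using d→2080-06-17, — result: 304.
Now I run gauge.asunit using v→119, u_from→C, u_to→F, and get 1231/5.
Using dial.monthhop using n→-32: 2076-12-18.
I use gauge.asunit using v→-1582, u_from→m, u_to→mi, — result: -98875/100584.
I invoke boxtree.etch using p→/hatri, c→prifle, — result: overwrote.
Using dial.monthhop using n→24: 2078-12-18.

Answer: 2078-12-18


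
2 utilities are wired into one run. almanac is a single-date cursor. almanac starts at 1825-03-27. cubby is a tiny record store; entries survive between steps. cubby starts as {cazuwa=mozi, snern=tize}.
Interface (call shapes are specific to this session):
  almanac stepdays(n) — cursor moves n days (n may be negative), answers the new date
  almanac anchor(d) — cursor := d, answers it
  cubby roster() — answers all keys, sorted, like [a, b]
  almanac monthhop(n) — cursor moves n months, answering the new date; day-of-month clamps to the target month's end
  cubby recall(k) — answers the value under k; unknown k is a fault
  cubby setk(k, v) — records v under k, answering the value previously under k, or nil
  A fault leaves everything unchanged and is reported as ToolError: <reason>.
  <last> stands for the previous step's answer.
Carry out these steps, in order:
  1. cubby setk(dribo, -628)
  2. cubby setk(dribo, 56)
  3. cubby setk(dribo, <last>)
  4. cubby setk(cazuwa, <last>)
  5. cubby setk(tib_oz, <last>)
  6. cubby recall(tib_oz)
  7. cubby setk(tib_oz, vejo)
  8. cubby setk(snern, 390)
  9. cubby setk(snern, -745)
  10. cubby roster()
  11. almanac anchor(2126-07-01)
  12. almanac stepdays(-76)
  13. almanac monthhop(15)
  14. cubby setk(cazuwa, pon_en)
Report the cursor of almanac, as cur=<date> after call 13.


Answer: cur=2127-07-16

Derivation:
Act: cubby setk[k→dribo; v→-628]
Obs: nil
Act: cubby setk[k→dribo; v→56]
Obs: -628
Act: cubby setk[k→dribo; v→<last>]
Obs: 56
Act: cubby setk[k→cazuwa; v→<last>]
Obs: mozi
Act: cubby setk[k→tib_oz; v→<last>]
Obs: nil
Act: cubby recall[k→tib_oz]
Obs: mozi
Act: cubby setk[k→tib_oz; v→vejo]
Obs: mozi
Act: cubby setk[k→snern; v→390]
Obs: tize
Act: cubby setk[k→snern; v→-745]
Obs: 390
Act: cubby roster[]
Obs: [cazuwa, dribo, snern, tib_oz]
Act: almanac anchor[d→2126-07-01]
Obs: 2126-07-01
Act: almanac stepdays[n→-76]
Obs: 2126-04-16
Act: almanac monthhop[n→15]
Obs: 2127-07-16
Act: cubby setk[k→cazuwa; v→pon_en]
Obs: 56


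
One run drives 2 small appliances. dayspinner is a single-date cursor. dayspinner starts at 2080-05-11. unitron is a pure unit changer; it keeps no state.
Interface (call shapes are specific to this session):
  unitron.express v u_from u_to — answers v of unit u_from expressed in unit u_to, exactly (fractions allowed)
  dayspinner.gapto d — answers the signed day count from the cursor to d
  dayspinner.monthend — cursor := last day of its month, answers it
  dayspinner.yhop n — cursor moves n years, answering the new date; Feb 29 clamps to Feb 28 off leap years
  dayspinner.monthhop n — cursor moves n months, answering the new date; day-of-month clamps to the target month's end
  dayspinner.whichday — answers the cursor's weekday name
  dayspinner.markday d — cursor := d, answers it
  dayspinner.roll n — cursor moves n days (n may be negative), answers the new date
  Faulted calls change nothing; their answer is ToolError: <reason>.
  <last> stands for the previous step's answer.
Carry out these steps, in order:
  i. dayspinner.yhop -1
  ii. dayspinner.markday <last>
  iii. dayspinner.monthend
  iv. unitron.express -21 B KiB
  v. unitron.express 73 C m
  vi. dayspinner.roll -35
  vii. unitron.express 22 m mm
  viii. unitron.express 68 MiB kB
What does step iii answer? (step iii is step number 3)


// yhop(n=-1) => 2079-05-11
// markday(d=<last>) => 2079-05-11
// monthend() => 2079-05-31
// express(v=-21, u_from=B, u_to=KiB) => -21/1024
// express(v=73, u_from=C, u_to=m) => ToolError: incompatible units
// roll(n=-35) => 2079-04-26
// express(v=22, u_from=m, u_to=mm) => 22000
// express(v=68, u_from=MiB, u_to=kB) => 8912896/125

Answer: 2079-05-31


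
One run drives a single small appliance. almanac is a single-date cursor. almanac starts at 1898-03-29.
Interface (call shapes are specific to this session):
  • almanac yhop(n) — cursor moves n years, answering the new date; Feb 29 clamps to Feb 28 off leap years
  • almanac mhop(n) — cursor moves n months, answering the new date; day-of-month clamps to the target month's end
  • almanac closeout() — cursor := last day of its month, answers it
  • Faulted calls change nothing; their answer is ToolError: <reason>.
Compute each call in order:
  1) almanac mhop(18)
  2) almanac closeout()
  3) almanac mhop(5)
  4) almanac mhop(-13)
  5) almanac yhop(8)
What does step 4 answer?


Answer: 1899-01-28

Derivation:
→ almanac mhop(n→18)
← 1899-09-29
→ almanac closeout()
← 1899-09-30
→ almanac mhop(n→5)
← 1900-02-28
→ almanac mhop(n→-13)
← 1899-01-28
→ almanac yhop(n→8)
← 1907-01-28


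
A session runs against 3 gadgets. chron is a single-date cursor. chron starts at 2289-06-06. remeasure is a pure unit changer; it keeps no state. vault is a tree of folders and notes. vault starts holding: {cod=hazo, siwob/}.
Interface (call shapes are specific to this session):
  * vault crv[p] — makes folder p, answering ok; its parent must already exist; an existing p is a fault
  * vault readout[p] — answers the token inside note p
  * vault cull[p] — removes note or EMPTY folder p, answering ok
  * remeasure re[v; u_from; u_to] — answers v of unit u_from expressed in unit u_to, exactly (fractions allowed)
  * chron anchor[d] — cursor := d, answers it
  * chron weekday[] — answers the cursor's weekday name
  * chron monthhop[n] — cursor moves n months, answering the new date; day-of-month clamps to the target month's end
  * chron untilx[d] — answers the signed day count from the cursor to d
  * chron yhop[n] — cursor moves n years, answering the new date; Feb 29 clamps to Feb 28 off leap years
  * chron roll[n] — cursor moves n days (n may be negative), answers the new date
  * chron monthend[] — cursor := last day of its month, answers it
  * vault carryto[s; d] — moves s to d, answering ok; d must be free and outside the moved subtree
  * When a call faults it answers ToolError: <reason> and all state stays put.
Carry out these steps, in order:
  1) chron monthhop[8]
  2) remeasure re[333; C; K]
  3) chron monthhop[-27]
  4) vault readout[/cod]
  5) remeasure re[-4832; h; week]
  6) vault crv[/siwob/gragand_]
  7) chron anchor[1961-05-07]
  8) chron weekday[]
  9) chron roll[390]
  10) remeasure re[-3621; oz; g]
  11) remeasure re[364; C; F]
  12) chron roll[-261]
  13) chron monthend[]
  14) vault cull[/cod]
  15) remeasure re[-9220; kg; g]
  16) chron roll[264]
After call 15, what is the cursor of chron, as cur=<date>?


-- 1. chron monthhop(8) == 2290-02-06
-- 2. remeasure re(333, C, K) == 12123/20
-- 3. chron monthhop(-27) == 2287-11-06
-- 4. vault readout(/cod) == hazo
-- 5. remeasure re(-4832, h, week) == -604/21
-- 6. vault crv(/siwob/gragand_) == ok
-- 7. chron anchor(1961-05-07) == 1961-05-07
-- 8. chron weekday() == Sunday
-- 9. chron roll(390) == 1962-06-01
-- 10. remeasure re(-3621, oz, g) == -164245797177/1600000
-- 11. remeasure re(364, C, F) == 3436/5
-- 12. chron roll(-261) == 1961-09-13
-- 13. chron monthend() == 1961-09-30
-- 14. vault cull(/cod) == ok
-- 15. remeasure re(-9220, kg, g) == -9220000
-- 16. chron roll(264) == 1962-06-21

Answer: cur=1961-09-30


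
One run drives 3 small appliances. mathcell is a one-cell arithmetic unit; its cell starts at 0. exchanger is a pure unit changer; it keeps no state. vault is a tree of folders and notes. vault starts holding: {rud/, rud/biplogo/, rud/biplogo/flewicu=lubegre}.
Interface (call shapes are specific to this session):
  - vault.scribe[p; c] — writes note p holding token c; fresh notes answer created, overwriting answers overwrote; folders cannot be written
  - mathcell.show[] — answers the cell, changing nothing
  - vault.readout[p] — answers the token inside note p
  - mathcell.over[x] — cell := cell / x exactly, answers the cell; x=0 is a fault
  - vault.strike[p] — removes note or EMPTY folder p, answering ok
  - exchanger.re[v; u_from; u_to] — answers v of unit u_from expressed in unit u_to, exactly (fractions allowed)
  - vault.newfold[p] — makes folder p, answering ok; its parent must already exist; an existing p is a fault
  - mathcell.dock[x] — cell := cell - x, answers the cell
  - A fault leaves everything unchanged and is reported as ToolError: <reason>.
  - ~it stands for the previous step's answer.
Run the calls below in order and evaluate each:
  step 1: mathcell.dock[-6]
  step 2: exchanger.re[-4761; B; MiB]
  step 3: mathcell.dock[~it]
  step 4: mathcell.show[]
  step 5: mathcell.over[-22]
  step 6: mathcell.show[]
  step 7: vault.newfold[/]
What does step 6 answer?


Answer: -6296217/23068672

Derivation:
Do: mathcell.dock[x='-6']
See: 6
Do: exchanger.re[v='-4761'; u_from='B'; u_to='MiB']
See: -4761/1048576
Do: mathcell.dock[x='~it']
See: 6296217/1048576
Do: mathcell.show[]
See: 6296217/1048576
Do: mathcell.over[x='-22']
See: -6296217/23068672
Do: mathcell.show[]
See: -6296217/23068672
Do: vault.newfold[p='/']
See: ToolError: exists


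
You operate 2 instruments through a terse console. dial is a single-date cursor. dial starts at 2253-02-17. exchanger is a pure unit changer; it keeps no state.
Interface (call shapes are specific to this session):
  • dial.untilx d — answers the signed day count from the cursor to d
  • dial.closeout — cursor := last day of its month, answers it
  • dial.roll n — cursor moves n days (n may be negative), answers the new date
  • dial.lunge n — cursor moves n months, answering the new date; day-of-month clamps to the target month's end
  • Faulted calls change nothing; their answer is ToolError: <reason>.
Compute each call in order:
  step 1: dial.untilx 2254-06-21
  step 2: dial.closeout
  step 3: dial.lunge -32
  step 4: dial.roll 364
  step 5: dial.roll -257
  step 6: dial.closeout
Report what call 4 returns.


~$ dial.untilx d=2254-06-21
  489
~$ dial.closeout
  2253-02-28
~$ dial.lunge n=-32
  2250-06-28
~$ dial.roll n=364
  2251-06-27
~$ dial.roll n=-257
  2250-10-13
~$ dial.closeout
  2250-10-31

Answer: 2251-06-27


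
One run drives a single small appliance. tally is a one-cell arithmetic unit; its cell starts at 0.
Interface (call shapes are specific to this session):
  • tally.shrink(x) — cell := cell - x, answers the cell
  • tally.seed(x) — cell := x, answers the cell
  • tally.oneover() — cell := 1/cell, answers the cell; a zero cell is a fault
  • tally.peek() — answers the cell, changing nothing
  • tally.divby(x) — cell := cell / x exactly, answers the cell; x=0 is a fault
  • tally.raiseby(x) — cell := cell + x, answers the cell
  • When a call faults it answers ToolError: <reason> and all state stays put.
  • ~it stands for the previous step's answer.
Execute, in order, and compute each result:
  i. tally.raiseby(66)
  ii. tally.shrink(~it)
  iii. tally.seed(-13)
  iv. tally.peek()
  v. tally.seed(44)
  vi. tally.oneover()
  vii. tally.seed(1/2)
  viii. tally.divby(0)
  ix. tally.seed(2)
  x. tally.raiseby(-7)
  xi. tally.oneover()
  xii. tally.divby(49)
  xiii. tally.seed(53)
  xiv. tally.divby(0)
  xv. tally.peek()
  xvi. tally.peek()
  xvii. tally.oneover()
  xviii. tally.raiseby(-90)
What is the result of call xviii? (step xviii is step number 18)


I call raiseby using 66, and observe 66.
Next I call shrink using ~it, and see 0.
Then seed using -13, → -13.
I call peek, and get -13.
Calling seed using 44, giving 44.
I invoke oneover(), giving 1/44.
I try seed using 1/2, giving 1/2.
I call divby using 0, giving ToolError: division by zero.
Now I run seed using 2, and observe 2.
Invoking raiseby using -7, giving -5.
Then oneover, → -1/5.
Using divby using 49, → -1/245.
Invoking seed using 53, and see 53.
I invoke divby using 0: ToolError: division by zero.
Using peek, yielding 53.
Invoking peek, giving 53.
I run oneover, and get 1/53.
I run raiseby using -90, yielding -4769/53.

Answer: -4769/53


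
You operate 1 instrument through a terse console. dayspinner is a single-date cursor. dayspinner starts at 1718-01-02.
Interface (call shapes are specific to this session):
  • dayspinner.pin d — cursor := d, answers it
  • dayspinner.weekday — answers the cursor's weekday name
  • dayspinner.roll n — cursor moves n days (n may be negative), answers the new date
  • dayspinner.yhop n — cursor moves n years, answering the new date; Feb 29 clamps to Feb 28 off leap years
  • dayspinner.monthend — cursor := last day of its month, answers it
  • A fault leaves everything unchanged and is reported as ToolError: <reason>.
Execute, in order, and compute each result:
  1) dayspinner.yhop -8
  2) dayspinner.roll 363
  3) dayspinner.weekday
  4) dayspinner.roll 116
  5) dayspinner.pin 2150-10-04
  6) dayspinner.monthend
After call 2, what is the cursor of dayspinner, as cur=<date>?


Act: yhop[n→-8]
Obs: 1710-01-02
Act: roll[n→363]
Obs: 1710-12-31
Act: weekday[]
Obs: Wednesday
Act: roll[n→116]
Obs: 1711-04-26
Act: pin[d→2150-10-04]
Obs: 2150-10-04
Act: monthend[]
Obs: 2150-10-31

Answer: cur=1710-12-31


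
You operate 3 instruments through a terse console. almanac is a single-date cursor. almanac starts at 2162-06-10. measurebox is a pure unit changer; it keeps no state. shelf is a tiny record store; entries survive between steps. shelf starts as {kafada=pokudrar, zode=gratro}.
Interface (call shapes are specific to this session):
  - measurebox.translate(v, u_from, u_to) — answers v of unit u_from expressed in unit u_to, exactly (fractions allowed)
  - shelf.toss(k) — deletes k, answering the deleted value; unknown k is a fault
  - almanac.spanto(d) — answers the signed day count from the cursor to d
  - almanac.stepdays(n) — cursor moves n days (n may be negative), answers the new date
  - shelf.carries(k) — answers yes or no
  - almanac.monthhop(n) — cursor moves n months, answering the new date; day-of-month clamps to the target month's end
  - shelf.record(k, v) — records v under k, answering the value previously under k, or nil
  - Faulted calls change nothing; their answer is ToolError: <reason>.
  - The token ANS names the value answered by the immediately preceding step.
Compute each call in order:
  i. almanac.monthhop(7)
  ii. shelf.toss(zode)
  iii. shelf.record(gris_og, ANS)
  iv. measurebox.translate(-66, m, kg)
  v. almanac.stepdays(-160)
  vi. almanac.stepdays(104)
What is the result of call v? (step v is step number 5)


Answer: 2162-08-03

Derivation:
% 1. almanac.monthhop(n='7') ~> 2163-01-10
% 2. shelf.toss(k='zode') ~> gratro
% 3. shelf.record(k='gris_og', v='ANS') ~> nil
% 4. measurebox.translate(v='-66', u_from='m', u_to='kg') ~> ToolError: incompatible units
% 5. almanac.stepdays(n='-160') ~> 2162-08-03
% 6. almanac.stepdays(n='104') ~> 2162-11-15


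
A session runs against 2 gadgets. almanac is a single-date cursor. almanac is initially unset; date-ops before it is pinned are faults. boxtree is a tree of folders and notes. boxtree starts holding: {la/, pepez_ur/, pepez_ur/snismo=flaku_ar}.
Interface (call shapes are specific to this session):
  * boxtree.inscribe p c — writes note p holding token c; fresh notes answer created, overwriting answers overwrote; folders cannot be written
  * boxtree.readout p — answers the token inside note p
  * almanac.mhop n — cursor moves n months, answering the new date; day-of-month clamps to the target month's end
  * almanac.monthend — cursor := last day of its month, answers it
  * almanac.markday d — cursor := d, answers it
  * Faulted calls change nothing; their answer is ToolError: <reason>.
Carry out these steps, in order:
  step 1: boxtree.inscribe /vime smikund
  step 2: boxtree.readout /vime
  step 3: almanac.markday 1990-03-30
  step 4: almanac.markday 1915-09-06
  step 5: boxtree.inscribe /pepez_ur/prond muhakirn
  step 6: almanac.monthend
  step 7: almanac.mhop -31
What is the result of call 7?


CALL inscribe[p='/vime'; c='smikund']
RET  created
CALL readout[p='/vime']
RET  smikund
CALL markday[d='1990-03-30']
RET  1990-03-30
CALL markday[d='1915-09-06']
RET  1915-09-06
CALL inscribe[p='/pepez_ur/prond'; c='muhakirn']
RET  created
CALL monthend[]
RET  1915-09-30
CALL mhop[n='-31']
RET  1913-02-28

Answer: 1913-02-28


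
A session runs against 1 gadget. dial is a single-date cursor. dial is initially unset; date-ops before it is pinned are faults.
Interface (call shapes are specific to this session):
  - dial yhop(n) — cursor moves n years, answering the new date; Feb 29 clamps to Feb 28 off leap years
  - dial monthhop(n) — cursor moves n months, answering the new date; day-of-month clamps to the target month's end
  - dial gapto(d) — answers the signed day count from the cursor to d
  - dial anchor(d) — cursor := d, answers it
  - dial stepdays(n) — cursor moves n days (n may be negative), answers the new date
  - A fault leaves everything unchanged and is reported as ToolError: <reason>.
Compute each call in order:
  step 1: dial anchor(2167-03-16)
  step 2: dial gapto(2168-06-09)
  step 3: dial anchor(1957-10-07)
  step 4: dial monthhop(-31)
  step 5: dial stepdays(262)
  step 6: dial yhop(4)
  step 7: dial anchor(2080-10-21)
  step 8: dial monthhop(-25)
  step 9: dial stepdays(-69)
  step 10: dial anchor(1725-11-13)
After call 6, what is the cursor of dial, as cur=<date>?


>> dial anchor(d=2167-03-16)
<< 2167-03-16
>> dial gapto(d=2168-06-09)
<< 451
>> dial anchor(d=1957-10-07)
<< 1957-10-07
>> dial monthhop(n=-31)
<< 1955-03-07
>> dial stepdays(n=262)
<< 1955-11-24
>> dial yhop(n=4)
<< 1959-11-24
>> dial anchor(d=2080-10-21)
<< 2080-10-21
>> dial monthhop(n=-25)
<< 2078-09-21
>> dial stepdays(n=-69)
<< 2078-07-14
>> dial anchor(d=1725-11-13)
<< 1725-11-13

Answer: cur=1959-11-24


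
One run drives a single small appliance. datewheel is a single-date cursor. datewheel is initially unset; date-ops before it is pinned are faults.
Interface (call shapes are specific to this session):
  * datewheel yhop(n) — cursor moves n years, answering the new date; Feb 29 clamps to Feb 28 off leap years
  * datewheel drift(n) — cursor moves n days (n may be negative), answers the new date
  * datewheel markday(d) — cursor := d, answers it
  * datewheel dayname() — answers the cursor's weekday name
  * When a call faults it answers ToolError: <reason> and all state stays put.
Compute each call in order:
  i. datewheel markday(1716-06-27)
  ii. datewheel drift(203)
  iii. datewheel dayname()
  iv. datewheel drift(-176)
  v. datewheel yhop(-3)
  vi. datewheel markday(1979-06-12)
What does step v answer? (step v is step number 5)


% datewheel markday(d='1716-06-27') == 1716-06-27
% datewheel drift(n='203') == 1717-01-16
% datewheel dayname() == Saturday
% datewheel drift(n='-176') == 1716-07-24
% datewheel yhop(n='-3') == 1713-07-24
% datewheel markday(d='1979-06-12') == 1979-06-12

Answer: 1713-07-24


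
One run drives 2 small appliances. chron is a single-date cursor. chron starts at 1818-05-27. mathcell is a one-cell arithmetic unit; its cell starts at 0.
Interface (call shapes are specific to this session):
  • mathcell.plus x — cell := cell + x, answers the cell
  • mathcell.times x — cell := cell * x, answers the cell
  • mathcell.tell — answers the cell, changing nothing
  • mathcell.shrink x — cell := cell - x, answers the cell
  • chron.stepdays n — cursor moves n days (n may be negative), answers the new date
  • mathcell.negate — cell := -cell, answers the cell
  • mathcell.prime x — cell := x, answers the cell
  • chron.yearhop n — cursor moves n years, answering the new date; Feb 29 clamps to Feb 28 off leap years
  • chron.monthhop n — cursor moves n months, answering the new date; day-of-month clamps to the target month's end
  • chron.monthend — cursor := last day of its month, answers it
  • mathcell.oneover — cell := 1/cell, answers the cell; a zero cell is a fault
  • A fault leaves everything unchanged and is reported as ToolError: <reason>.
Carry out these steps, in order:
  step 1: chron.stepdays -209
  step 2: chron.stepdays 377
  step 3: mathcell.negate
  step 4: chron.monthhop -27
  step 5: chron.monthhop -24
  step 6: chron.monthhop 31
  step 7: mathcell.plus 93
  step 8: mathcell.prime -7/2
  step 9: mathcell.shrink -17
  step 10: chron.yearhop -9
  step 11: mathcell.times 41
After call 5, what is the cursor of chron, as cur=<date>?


Answer: cur=1814-08-11

Derivation:
→ chron.stepdays(n=-209)
← 1817-10-30
→ chron.stepdays(n=377)
← 1818-11-11
→ mathcell.negate()
← 0
→ chron.monthhop(n=-27)
← 1816-08-11
→ chron.monthhop(n=-24)
← 1814-08-11
→ chron.monthhop(n=31)
← 1817-03-11
→ mathcell.plus(x=93)
← 93
→ mathcell.prime(x=-7/2)
← -7/2
→ mathcell.shrink(x=-17)
← 27/2
→ chron.yearhop(n=-9)
← 1808-03-11
→ mathcell.times(x=41)
← 1107/2


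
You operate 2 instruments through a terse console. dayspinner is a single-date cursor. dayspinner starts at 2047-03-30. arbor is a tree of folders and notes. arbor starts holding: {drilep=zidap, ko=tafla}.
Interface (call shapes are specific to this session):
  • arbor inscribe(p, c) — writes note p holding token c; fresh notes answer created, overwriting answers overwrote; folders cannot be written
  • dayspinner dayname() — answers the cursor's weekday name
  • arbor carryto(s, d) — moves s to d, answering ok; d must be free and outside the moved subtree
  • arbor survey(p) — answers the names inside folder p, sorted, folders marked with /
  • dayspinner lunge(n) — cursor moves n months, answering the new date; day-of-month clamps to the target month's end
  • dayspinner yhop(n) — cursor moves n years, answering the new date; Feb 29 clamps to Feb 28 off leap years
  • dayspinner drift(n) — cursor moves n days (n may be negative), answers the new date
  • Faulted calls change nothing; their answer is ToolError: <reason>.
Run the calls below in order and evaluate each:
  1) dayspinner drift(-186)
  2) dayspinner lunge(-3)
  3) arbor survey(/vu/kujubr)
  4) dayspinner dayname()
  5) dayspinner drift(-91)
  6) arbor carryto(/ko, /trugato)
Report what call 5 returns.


Answer: 2046-03-26

Derivation:
Using dayspinner drift passing -186, giving 2046-09-25.
Calling dayspinner lunge passing -3, and observe 2046-06-25.
I try arbor survey passing /vu/kujubr, giving ToolError: not found.
Next I call dayspinner dayname, yielding Monday.
I use dayspinner drift passing -91: 2046-03-26.
Now I run arbor carryto passing /ko, /trugato, and see ok.


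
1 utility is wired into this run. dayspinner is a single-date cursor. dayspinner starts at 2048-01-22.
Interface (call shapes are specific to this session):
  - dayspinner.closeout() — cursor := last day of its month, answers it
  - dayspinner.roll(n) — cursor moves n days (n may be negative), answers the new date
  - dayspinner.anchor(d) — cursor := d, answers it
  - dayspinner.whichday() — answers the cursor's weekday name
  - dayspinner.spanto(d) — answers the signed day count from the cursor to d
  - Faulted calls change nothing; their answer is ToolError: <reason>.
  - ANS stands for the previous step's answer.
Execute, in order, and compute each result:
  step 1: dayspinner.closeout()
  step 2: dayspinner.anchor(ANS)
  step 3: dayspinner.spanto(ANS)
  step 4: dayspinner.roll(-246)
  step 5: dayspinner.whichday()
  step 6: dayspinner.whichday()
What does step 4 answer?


[in] dayspinner.closeout
= 2048-01-31
[in] dayspinner.anchor d: ANS
= 2048-01-31
[in] dayspinner.spanto d: ANS
= 0
[in] dayspinner.roll n: -246
= 2047-05-30
[in] dayspinner.whichday
= Thursday
[in] dayspinner.whichday
= Thursday

Answer: 2047-05-30


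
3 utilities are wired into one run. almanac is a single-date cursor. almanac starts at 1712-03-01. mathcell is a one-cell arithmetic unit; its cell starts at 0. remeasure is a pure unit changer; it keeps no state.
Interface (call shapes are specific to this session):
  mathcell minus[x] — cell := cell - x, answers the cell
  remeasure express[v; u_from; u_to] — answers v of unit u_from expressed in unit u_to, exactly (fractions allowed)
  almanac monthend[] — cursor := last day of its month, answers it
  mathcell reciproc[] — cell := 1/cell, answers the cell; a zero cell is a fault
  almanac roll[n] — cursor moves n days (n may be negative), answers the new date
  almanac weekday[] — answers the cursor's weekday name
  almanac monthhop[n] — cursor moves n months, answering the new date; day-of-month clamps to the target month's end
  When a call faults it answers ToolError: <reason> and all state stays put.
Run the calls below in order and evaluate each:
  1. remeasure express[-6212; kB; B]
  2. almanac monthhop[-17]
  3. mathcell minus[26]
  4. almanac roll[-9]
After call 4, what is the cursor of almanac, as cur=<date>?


Answer: cur=1710-09-22

Derivation:
-> remeasure express(v: -6212, u_from: kB, u_to: B)
<- -6212000
-> almanac monthhop(n: -17)
<- 1710-10-01
-> mathcell minus(x: 26)
<- -26
-> almanac roll(n: -9)
<- 1710-09-22


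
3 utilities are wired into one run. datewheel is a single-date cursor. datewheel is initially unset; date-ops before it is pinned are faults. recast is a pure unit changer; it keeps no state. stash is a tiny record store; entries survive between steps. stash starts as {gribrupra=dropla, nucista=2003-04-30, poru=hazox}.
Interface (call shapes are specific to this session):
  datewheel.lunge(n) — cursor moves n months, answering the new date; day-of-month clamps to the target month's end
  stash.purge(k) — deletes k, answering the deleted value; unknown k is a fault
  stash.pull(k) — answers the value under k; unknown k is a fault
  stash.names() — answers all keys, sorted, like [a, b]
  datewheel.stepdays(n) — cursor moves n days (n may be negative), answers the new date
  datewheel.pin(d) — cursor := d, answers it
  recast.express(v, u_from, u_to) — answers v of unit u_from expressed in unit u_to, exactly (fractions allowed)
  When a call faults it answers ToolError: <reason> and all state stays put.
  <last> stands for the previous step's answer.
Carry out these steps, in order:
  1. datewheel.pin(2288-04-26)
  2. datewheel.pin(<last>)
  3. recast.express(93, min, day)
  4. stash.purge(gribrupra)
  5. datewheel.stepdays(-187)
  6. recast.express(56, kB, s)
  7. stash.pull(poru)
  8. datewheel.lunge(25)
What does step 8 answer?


CALL datewheel.pin[d: 2288-04-26]
RET  2288-04-26
CALL datewheel.pin[d: <last>]
RET  2288-04-26
CALL recast.express[v: 93; u_from: min; u_to: day]
RET  31/480
CALL stash.purge[k: gribrupra]
RET  dropla
CALL datewheel.stepdays[n: -187]
RET  2287-10-22
CALL recast.express[v: 56; u_from: kB; u_to: s]
RET  ToolError: incompatible units
CALL stash.pull[k: poru]
RET  hazox
CALL datewheel.lunge[n: 25]
RET  2289-11-22

Answer: 2289-11-22


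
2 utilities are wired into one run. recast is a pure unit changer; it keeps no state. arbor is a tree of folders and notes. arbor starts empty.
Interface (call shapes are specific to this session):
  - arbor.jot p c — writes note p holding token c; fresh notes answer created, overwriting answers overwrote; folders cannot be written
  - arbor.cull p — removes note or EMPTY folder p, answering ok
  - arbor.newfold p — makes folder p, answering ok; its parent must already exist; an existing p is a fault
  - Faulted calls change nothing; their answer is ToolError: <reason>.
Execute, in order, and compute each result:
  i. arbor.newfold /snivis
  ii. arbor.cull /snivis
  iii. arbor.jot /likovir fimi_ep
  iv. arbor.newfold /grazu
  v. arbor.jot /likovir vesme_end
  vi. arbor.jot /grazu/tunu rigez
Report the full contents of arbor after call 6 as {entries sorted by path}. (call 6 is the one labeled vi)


-> arbor.newfold(p='/snivis')
<- ok
-> arbor.cull(p='/snivis')
<- ok
-> arbor.jot(p='/likovir', c='fimi_ep')
<- created
-> arbor.newfold(p='/grazu')
<- ok
-> arbor.jot(p='/likovir', c='vesme_end')
<- overwrote
-> arbor.jot(p='/grazu/tunu', c='rigez')
<- created

Answer: {grazu/, grazu/tunu=rigez, likovir=vesme_end}


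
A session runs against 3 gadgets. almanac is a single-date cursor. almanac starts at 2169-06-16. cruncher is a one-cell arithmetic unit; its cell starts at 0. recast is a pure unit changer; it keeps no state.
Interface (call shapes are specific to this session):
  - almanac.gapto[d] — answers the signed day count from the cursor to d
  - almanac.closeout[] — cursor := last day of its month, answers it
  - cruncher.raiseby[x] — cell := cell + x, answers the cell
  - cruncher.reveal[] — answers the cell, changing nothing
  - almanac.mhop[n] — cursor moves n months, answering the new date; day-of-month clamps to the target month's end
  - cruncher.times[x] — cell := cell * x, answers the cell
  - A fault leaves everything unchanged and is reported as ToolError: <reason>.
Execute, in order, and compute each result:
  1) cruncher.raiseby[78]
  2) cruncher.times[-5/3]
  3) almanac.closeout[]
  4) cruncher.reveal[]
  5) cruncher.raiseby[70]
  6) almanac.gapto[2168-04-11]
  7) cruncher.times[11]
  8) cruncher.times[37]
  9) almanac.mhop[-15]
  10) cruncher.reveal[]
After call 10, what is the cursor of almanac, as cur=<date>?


→ cruncher.raiseby(x→78)
← 78
→ cruncher.times(x→-5/3)
← -130
→ almanac.closeout()
← 2169-06-30
→ cruncher.reveal()
← -130
→ cruncher.raiseby(x→70)
← -60
→ almanac.gapto(d→2168-04-11)
← -445
→ cruncher.times(x→11)
← -660
→ cruncher.times(x→37)
← -24420
→ almanac.mhop(n→-15)
← 2168-03-30
→ cruncher.reveal()
← -24420

Answer: cur=2168-03-30


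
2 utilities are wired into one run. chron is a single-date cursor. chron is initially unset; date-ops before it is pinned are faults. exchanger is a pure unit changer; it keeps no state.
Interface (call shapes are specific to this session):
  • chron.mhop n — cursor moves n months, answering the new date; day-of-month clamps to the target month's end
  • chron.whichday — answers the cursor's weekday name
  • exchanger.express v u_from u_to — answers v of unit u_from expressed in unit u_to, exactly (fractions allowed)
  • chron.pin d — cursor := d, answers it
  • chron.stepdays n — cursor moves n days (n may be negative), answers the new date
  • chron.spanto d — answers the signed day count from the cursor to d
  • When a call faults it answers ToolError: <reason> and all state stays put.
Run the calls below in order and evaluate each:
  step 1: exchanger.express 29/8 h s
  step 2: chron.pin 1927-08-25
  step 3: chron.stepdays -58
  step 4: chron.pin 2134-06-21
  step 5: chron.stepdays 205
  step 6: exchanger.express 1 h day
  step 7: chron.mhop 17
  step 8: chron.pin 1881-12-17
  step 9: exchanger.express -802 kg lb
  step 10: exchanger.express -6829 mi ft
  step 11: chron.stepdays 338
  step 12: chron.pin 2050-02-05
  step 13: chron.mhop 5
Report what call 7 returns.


Answer: 2136-06-12

Derivation:
Calling exchanger.express passing v→29/8, u_from→h, u_to→s, giving 13050.
I use chron.pin passing d→1927-08-25, which returns 1927-08-25.
I invoke chron.stepdays passing n→-58, and get 1927-06-28.
I call chron.pin passing d→2134-06-21, → 2134-06-21.
Invoking chron.stepdays passing n→205, — result: 2135-01-12.
I call exchanger.express passing v→1, u_from→h, u_to→day, and observe 1/24.
Next I call chron.mhop passing n→17, and get 2136-06-12.
Invoking chron.pin passing d→1881-12-17, giving 1881-12-17.
I invoke exchanger.express passing v→-802, u_from→kg, u_to→lb, yielding -80200000000/45359237.
Invoking exchanger.express passing v→-6829, u_from→mi, u_to→ft, — result: -36057120.
I try chron.stepdays passing n→338, and get 1882-11-20.
I try chron.pin passing d→2050-02-05, giving 2050-02-05.
I use chron.mhop passing n→5, — result: 2050-07-05.


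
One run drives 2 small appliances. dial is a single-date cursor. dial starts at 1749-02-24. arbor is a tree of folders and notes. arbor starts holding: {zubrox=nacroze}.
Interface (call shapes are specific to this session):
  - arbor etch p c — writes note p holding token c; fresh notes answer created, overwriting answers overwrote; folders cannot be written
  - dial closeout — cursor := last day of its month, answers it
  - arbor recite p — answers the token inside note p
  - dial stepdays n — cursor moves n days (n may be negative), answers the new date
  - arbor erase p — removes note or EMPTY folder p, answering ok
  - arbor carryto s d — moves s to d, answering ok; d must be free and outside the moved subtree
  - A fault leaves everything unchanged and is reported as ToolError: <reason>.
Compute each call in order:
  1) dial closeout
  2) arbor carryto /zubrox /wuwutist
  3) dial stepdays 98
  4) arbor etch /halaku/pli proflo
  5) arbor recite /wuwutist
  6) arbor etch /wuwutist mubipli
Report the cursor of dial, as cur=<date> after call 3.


;; 1. dial closeout() -> 1749-02-28
;; 2. arbor carryto(s→/zubrox, d→/wuwutist) -> ok
;; 3. dial stepdays(n→98) -> 1749-06-06
;; 4. arbor etch(p→/halaku/pli, c→proflo) -> ToolError: no parent
;; 5. arbor recite(p→/wuwutist) -> nacroze
;; 6. arbor etch(p→/wuwutist, c→mubipli) -> overwrote

Answer: cur=1749-06-06
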